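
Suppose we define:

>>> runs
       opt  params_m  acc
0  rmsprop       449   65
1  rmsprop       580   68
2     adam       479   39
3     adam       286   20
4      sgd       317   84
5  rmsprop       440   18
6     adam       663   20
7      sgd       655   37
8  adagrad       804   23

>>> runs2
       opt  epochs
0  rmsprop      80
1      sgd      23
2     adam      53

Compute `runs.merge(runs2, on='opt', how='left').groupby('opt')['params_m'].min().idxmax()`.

merge on 'opt' (how='left') → 9 rows:
       opt  params_m  acc  epochs
0  rmsprop       449   65    80.0
1  rmsprop       580   68    80.0
2     adam       479   39    53.0
3     adam       286   20    53.0
4      sgd       317   84    23.0
5  rmsprop       440   18    80.0
6     adam       663   20    53.0
7      sgd       655   37    23.0
8  adagrad       804   23     NaN
group by opt, min of params_m:
opt
adagrad    804
adam       286
rmsprop    440
sgd        317
Name: params_m, dtype: int64
label with the largest value → adagrad

adagrad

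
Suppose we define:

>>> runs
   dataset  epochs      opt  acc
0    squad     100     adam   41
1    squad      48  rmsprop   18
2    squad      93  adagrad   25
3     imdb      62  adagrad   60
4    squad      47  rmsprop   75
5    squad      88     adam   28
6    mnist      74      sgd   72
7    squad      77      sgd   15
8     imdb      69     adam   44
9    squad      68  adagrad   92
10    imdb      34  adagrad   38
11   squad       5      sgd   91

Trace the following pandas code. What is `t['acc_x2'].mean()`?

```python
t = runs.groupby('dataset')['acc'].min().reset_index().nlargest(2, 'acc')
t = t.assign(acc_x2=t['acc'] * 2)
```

110.0

group by dataset, min of acc:
dataset
imdb     38
mnist    72
squad    15
Name: acc, dtype: int64
reset_index():
  dataset  acc
0    imdb   38
1   mnist   72
2   squad   15
take 2 rows with largest acc:
  dataset  acc
1   mnist   72
0    imdb   38
add column acc_x2 = t['acc'] * 2:
  dataset  acc  acc_x2
1   mnist   72     144
0    imdb   38      76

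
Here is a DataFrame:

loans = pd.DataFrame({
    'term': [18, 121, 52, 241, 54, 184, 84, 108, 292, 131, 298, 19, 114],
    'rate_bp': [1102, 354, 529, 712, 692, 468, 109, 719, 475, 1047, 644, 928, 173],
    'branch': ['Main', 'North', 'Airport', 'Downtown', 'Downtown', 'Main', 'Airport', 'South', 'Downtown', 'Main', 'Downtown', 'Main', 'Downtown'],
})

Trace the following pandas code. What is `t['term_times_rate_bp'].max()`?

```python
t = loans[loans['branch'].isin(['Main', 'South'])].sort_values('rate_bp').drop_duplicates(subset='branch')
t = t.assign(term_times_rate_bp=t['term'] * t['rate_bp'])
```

86112

filter rows where branch in ['Main', 'South']:
    term  rate_bp branch
0     18     1102   Main
5    184      468   Main
7    108      719  South
9    131     1047   Main
11    19      928   Main
sort by rate_bp:
    term  rate_bp branch
5    184      468   Main
7    108      719  South
11    19      928   Main
9    131     1047   Main
0     18     1102   Main
drop duplicate branch (keep=first):
   term  rate_bp branch
5   184      468   Main
7   108      719  South
add column term_times_rate_bp = t['term'] * t['rate_bp']:
   term  rate_bp branch  term_times_rate_bp
5   184      468   Main               86112
7   108      719  South               77652
So max() = 86112.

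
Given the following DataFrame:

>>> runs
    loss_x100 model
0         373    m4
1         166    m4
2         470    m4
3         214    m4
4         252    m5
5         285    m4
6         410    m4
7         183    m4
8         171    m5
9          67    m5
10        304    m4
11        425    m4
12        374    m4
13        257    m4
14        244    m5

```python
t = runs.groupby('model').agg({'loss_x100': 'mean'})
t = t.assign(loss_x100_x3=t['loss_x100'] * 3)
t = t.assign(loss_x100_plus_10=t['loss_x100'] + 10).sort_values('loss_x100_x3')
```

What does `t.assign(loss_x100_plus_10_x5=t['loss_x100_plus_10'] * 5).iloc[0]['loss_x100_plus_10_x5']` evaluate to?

967.5

group by model, mean of loss_x100:
        loss_x100
model            
m4     314.636364
m5     183.500000
add column loss_x100_x3 = t['loss_x100'] * 3:
        loss_x100  loss_x100_x3
model                          
m4     314.636364    943.909091
m5     183.500000    550.500000
add column loss_x100_plus_10 = t['loss_x100'] + 10:
        loss_x100  loss_x100_x3  loss_x100_plus_10
model                                             
m4     314.636364    943.909091         324.636364
m5     183.500000    550.500000         193.500000
sort by loss_x100_x3:
        loss_x100  loss_x100_x3  loss_x100_plus_10
model                                             
m5     183.500000    550.500000         193.500000
m4     314.636364    943.909091         324.636364
add column loss_x100_plus_10_x5 = t['loss_x100_plus_10'] * 5:
        loss_x100  loss_x100_x3  loss_x100_plus_10  loss_x100_plus_10_x5
model                                                                   
m5     183.500000    550.500000         193.500000            967.500000
m4     314.636364    943.909091         324.636364           1623.181818
Taking the value at position 0, column 'loss_x100_plus_10_x5' gives 967.5.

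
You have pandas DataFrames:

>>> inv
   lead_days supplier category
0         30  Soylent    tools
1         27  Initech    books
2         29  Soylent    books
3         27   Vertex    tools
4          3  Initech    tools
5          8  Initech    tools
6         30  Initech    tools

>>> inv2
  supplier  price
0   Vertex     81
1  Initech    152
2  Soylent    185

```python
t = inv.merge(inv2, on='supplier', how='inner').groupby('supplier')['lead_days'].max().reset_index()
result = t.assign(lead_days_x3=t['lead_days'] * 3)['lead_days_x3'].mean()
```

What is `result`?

merge on 'supplier' (how='inner') → 7 rows:
   lead_days supplier category  price
0         30  Soylent    tools    185
1         27  Initech    books    152
2         29  Soylent    books    185
3         27   Vertex    tools     81
4          3  Initech    tools    152
5          8  Initech    tools    152
6         30  Initech    tools    152
group by supplier, max of lead_days:
supplier
Initech    30
Soylent    30
Vertex     27
Name: lead_days, dtype: int64
reset_index():
  supplier  lead_days
0  Initech         30
1  Soylent         30
2   Vertex         27
add column lead_days_x3 = t['lead_days'] * 3:
  supplier  lead_days  lead_days_x3
0  Initech         30            90
1  Soylent         30            90
2   Vertex         27            81
mean of column 'lead_days_x3' → 87.0

87.0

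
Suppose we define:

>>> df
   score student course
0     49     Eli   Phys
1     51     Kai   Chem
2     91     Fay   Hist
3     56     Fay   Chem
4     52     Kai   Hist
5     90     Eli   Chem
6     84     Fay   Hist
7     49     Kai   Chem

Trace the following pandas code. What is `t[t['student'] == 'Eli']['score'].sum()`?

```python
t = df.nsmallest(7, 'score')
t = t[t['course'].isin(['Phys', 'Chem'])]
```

take 7 rows with smallest score:
   score student course
0     49     Eli   Phys
7     49     Kai   Chem
1     51     Kai   Chem
4     52     Kai   Hist
3     56     Fay   Chem
6     84     Fay   Hist
5     90     Eli   Chem
filter rows where course in ['Phys', 'Chem']:
   score student course
0     49     Eli   Phys
7     49     Kai   Chem
1     51     Kai   Chem
3     56     Fay   Chem
5     90     Eli   Chem
filter rows where student == 'Eli':
   score student course
0     49     Eli   Phys
5     90     Eli   Chem
Reading off the sum of column 'score', we get 139.

139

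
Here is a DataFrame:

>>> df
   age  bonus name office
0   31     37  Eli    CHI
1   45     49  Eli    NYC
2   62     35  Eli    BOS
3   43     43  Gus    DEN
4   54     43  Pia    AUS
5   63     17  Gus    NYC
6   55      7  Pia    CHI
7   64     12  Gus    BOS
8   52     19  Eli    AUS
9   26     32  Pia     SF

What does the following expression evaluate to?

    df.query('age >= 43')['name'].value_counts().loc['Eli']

3

filter rows where age >= 43:
   age  bonus name office
1   45     49  Eli    NYC
2   62     35  Eli    BOS
3   43     43  Gus    DEN
4   54     43  Pia    AUS
5   63     17  Gus    NYC
6   55      7  Pia    CHI
7   64     12  Gus    BOS
8   52     19  Eli    AUS
value_counts of name:
name
Eli    3
Gus    3
Pia    2
Name: count, dtype: int64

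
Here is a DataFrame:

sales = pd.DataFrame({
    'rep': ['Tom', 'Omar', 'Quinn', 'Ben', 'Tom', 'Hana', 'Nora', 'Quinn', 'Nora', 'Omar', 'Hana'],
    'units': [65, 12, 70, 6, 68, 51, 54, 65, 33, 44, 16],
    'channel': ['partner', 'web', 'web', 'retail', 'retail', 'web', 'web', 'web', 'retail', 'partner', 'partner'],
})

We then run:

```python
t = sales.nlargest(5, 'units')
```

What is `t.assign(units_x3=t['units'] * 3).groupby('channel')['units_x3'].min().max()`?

204

take 5 rows with largest units:
     rep  units  channel
2  Quinn     70      web
4    Tom     68   retail
0    Tom     65  partner
7  Quinn     65      web
6   Nora     54      web
add column units_x3 = t['units'] * 3:
     rep  units  channel  units_x3
2  Quinn     70      web       210
4    Tom     68   retail       204
0    Tom     65  partner       195
7  Quinn     65      web       195
6   Nora     54      web       162
group by channel, min of units_x3:
channel
partner    195
retail     204
web        162
Name: units_x3, dtype: int64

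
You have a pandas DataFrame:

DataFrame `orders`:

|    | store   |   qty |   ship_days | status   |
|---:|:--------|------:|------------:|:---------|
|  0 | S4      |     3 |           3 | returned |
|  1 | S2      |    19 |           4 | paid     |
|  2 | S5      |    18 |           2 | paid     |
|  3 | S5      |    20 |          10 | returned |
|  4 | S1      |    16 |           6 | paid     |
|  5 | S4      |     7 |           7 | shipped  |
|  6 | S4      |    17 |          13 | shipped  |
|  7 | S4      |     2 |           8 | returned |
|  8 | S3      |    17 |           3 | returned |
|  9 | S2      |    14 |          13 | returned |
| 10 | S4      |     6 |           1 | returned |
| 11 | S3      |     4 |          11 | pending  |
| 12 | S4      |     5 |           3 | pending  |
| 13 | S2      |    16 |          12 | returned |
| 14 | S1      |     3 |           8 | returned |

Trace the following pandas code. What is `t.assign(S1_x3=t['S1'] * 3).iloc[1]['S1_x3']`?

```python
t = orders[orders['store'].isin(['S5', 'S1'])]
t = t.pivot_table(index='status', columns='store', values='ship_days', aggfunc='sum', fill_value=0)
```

24

filter rows where store in ['S5', 'S1']:
   store  qty  ship_days    status
2     S5   18          2      paid
3     S5   20         10  returned
4     S1   16          6      paid
14    S1    3          8  returned
pivot: rows=status, cols=store, sum(ship_days):
store     S1  S5
status          
paid       6   2
returned   8  10
add column S1_x3 = t['S1'] * 3:
store     S1  S5  S1_x3
status                 
paid       6   2     18
returned   8  10     24
So iloc[1]['S1_x3'] = 24.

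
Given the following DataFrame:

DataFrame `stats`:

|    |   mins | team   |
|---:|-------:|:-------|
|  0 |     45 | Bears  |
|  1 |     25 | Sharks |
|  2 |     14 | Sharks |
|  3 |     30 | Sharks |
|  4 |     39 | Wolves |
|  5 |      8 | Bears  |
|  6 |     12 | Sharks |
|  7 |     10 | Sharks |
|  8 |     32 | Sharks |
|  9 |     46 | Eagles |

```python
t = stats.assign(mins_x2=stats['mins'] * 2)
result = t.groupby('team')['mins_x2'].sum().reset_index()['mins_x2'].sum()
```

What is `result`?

522

add column mins_x2 = stats['mins'] * 2:
   mins    team  mins_x2
0    45   Bears       90
1    25  Sharks       50
2    14  Sharks       28
3    30  Sharks       60
4    39  Wolves       78
5     8   Bears       16
6    12  Sharks       24
7    10  Sharks       20
8    32  Sharks       64
9    46  Eagles       92
group by team, sum of mins_x2:
team
Bears     106
Eagles     92
Sharks    246
Wolves     78
Name: mins_x2, dtype: int64
reset_index():
     team  mins_x2
0   Bears      106
1  Eagles       92
2  Sharks      246
3  Wolves       78
Finally, sum of column 'mins_x2' = 522.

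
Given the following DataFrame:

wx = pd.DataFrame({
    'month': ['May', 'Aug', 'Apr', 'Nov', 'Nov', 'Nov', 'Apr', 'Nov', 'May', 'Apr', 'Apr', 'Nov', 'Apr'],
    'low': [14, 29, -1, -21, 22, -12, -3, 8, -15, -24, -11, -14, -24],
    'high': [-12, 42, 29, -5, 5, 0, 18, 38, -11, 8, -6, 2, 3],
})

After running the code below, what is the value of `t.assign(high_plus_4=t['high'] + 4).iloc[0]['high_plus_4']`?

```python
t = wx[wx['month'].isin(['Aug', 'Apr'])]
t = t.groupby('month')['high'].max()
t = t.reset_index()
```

filter rows where month in ['Aug', 'Apr']:
   month  low  high
1    Aug   29    42
2    Apr   -1    29
6    Apr   -3    18
9    Apr  -24     8
10   Apr  -11    -6
12   Apr  -24     3
group by month, max of high:
month
Apr    29
Aug    42
Name: high, dtype: int64
reset_index():
  month  high
0   Apr    29
1   Aug    42
add column high_plus_4 = t['high'] + 4:
  month  high  high_plus_4
0   Apr    29           33
1   Aug    42           46
Taking the value at position 0, column 'high_plus_4' gives 33.

33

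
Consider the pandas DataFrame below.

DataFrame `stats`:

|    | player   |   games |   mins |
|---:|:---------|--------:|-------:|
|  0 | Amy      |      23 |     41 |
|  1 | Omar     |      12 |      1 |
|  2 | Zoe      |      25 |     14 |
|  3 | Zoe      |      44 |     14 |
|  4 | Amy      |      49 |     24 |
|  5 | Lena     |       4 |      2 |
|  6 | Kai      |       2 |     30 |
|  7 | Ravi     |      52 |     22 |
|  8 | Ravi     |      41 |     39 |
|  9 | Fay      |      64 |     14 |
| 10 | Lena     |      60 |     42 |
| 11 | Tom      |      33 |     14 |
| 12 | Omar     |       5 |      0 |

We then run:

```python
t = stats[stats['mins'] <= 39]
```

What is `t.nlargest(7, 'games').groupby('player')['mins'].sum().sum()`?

141

filter rows where mins <= 39:
   player  games  mins
1    Omar     12     1
2     Zoe     25    14
3     Zoe     44    14
4     Amy     49    24
5    Lena      4     2
6     Kai      2    30
7    Ravi     52    22
8    Ravi     41    39
9     Fay     64    14
11    Tom     33    14
12   Omar      5     0
take 7 rows with largest games:
   player  games  mins
9     Fay     64    14
7    Ravi     52    22
4     Amy     49    24
3     Zoe     44    14
8    Ravi     41    39
11    Tom     33    14
2     Zoe     25    14
group by player, sum of mins:
player
Amy     24
Fay     14
Ravi    61
Tom     14
Zoe     28
Name: mins, dtype: int64
Then the sum of the resulting series: 141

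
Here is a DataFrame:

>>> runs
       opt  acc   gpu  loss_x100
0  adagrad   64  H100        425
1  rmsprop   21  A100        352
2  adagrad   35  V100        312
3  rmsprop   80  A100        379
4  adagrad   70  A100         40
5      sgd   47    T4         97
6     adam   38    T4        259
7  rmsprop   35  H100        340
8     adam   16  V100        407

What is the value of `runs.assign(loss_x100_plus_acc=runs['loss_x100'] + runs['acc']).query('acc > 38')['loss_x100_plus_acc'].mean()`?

300.5

add column loss_x100_plus_acc = runs['loss_x100'] + runs['acc']:
       opt  acc   gpu  loss_x100  loss_x100_plus_acc
0  adagrad   64  H100        425                 489
1  rmsprop   21  A100        352                 373
2  adagrad   35  V100        312                 347
3  rmsprop   80  A100        379                 459
4  adagrad   70  A100         40                 110
5      sgd   47    T4         97                 144
6     adam   38    T4        259                 297
7  rmsprop   35  H100        340                 375
8     adam   16  V100        407                 423
filter rows where acc > 38:
       opt  acc   gpu  loss_x100  loss_x100_plus_acc
0  adagrad   64  H100        425                 489
3  rmsprop   80  A100        379                 459
4  adagrad   70  A100         40                 110
5      sgd   47    T4         97                 144
Taking the mean of column 'loss_x100_plus_acc' gives 300.5.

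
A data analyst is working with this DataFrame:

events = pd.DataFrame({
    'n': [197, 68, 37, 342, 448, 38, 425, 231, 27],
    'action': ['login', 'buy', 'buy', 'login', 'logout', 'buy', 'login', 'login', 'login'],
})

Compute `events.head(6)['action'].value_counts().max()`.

3

take first 6 rows:
     n  action
0  197   login
1   68     buy
2   37     buy
3  342   login
4  448  logout
5   38     buy
value_counts of action:
action
buy       3
login     2
logout    1
Name: count, dtype: int64
Then the max of the resulting series: 3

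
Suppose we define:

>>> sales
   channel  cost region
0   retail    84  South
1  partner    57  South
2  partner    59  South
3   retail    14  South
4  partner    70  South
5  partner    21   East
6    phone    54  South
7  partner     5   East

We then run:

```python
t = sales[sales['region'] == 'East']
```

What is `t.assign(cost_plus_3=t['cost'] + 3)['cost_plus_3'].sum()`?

32

filter rows where region == 'East':
   channel  cost region
5  partner    21   East
7  partner     5   East
add column cost_plus_3 = t['cost'] + 3:
   channel  cost region  cost_plus_3
5  partner    21   East           24
7  partner     5   East            8
Hence 32.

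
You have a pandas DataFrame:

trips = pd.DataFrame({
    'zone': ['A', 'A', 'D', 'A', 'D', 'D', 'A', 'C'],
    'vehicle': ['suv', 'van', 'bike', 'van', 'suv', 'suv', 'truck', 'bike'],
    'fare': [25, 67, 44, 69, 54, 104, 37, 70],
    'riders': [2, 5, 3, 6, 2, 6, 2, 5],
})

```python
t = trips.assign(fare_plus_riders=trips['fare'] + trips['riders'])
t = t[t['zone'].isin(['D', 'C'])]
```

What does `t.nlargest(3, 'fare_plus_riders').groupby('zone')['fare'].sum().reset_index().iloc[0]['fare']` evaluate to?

70

add column fare_plus_riders = trips['fare'] + trips['riders']:
  zone vehicle  fare  riders  fare_plus_riders
0    A     suv    25       2                27
1    A     van    67       5                72
2    D    bike    44       3                47
3    A     van    69       6                75
4    D     suv    54       2                56
5    D     suv   104       6               110
6    A   truck    37       2                39
7    C    bike    70       5                75
filter rows where zone in ['D', 'C']:
  zone vehicle  fare  riders  fare_plus_riders
2    D    bike    44       3                47
4    D     suv    54       2                56
5    D     suv   104       6               110
7    C    bike    70       5                75
take 3 rows with largest fare_plus_riders:
  zone vehicle  fare  riders  fare_plus_riders
5    D     suv   104       6               110
7    C    bike    70       5                75
4    D     suv    54       2                56
group by zone, sum of fare:
zone
C     70
D    158
Name: fare, dtype: int64
reset_index():
  zone  fare
0    C    70
1    D   158
Then the value at position 0, column 'fare': 70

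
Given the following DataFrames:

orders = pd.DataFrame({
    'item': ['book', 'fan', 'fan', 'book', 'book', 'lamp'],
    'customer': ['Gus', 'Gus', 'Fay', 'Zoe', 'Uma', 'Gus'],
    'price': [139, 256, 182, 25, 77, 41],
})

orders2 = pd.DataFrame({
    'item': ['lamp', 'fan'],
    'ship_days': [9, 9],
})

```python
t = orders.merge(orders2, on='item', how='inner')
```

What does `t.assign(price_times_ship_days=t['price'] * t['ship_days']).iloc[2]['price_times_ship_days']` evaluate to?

369

merge on 'item' (how='inner') → 3 rows:
   item customer  price  ship_days
0   fan      Gus    256          9
1   fan      Fay    182          9
2  lamp      Gus     41          9
add column price_times_ship_days = t['price'] * t['ship_days']:
   item customer  price  ship_days  price_times_ship_days
0   fan      Gus    256          9                   2304
1   fan      Fay    182          9                   1638
2  lamp      Gus     41          9                    369
So iloc[2]['price_times_ship_days'] = 369.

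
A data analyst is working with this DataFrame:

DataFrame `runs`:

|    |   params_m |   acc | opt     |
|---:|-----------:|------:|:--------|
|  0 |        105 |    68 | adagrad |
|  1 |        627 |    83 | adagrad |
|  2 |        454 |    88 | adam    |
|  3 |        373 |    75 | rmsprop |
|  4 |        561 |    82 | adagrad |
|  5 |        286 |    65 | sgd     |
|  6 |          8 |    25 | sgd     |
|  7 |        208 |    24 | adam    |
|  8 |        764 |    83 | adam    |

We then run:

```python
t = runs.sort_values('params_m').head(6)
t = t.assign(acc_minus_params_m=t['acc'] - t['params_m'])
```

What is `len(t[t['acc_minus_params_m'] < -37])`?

4

sort by params_m:
   params_m  acc      opt
6         8   25      sgd
0       105   68  adagrad
7       208   24     adam
5       286   65      sgd
3       373   75  rmsprop
2       454   88     adam
4       561   82  adagrad
1       627   83  adagrad
8       764   83     adam
take first 6 rows:
   params_m  acc      opt
6         8   25      sgd
0       105   68  adagrad
7       208   24     adam
5       286   65      sgd
3       373   75  rmsprop
2       454   88     adam
add column acc_minus_params_m = t['acc'] - t['params_m']:
   params_m  acc      opt  acc_minus_params_m
6         8   25      sgd                  17
0       105   68  adagrad                 -37
7       208   24     adam                -184
5       286   65      sgd                -221
3       373   75  rmsprop                -298
2       454   88     adam                -366
filter rows where acc_minus_params_m < -37:
   params_m  acc      opt  acc_minus_params_m
7       208   24     adam                -184
5       286   65      sgd                -221
3       373   75  rmsprop                -298
2       454   88     adam                -366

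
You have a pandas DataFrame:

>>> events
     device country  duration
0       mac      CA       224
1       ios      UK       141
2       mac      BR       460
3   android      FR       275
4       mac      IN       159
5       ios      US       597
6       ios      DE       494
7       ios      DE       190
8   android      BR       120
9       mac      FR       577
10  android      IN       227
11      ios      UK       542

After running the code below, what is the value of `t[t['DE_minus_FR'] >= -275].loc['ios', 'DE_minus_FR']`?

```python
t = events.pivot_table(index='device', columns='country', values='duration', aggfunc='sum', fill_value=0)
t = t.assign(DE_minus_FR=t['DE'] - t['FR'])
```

pivot: rows=device, cols=country, sum(duration):
country   BR   CA   DE   FR   IN   UK   US
device                                    
android  120    0    0  275  227    0    0
ios        0    0  684    0    0  683  597
mac      460  224    0  577  159    0    0
add column DE_minus_FR = t['DE'] - t['FR']:
country   BR   CA   DE   FR   IN   UK   US  DE_minus_FR
device                                                 
android  120    0    0  275  227    0    0         -275
ios        0    0  684    0    0  683  597          684
mac      460  224    0  577  159    0    0         -577
filter rows where DE_minus_FR >= -275:
country   BR  CA   DE   FR   IN   UK   US  DE_minus_FR
device                                                
android  120   0    0  275  227    0    0         -275
ios        0   0  684    0    0  683  597          684

684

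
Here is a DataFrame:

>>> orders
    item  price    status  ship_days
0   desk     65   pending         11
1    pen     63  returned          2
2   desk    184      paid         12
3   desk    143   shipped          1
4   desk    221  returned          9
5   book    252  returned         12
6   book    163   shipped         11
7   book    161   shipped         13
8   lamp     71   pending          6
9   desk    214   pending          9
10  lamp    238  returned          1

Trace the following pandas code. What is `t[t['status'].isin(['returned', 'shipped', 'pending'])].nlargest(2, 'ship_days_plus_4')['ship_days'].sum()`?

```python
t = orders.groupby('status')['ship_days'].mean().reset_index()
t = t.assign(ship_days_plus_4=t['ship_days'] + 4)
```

17.0

group by status, mean of ship_days:
status
paid        12.000000
pending      8.666667
returned     6.000000
shipped      8.333333
Name: ship_days, dtype: float64
reset_index():
     status  ship_days
0      paid  12.000000
1   pending   8.666667
2  returned   6.000000
3   shipped   8.333333
add column ship_days_plus_4 = t['ship_days'] + 4:
     status  ship_days  ship_days_plus_4
0      paid  12.000000         16.000000
1   pending   8.666667         12.666667
2  returned   6.000000         10.000000
3   shipped   8.333333         12.333333
filter rows where status in ['returned', 'shipped', 'pending']:
     status  ship_days  ship_days_plus_4
1   pending   8.666667         12.666667
2  returned   6.000000         10.000000
3   shipped   8.333333         12.333333
take 2 rows with largest ship_days_plus_4:
    status  ship_days  ship_days_plus_4
1  pending   8.666667         12.666667
3  shipped   8.333333         12.333333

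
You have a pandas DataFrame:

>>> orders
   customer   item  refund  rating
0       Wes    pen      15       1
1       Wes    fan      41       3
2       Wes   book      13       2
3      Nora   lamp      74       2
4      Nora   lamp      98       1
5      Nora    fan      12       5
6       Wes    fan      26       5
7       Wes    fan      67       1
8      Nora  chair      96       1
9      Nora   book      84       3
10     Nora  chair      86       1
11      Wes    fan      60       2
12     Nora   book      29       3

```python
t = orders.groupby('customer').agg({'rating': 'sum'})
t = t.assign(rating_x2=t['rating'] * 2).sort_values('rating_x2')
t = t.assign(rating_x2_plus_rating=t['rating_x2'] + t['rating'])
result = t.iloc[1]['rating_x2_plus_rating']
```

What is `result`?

48

group by customer, sum of rating:
          rating
customer        
Nora          16
Wes           14
add column rating_x2 = t['rating'] * 2:
          rating  rating_x2
customer                   
Nora          16         32
Wes           14         28
sort by rating_x2:
          rating  rating_x2
customer                   
Wes           14         28
Nora          16         32
add column rating_x2_plus_rating = t['rating_x2'] + t['rating']:
          rating  rating_x2  rating_x2_plus_rating
customer                                          
Wes           14         28                     42
Nora          16         32                     48
Taking the value at position 1, column 'rating_x2_plus_rating' gives 48.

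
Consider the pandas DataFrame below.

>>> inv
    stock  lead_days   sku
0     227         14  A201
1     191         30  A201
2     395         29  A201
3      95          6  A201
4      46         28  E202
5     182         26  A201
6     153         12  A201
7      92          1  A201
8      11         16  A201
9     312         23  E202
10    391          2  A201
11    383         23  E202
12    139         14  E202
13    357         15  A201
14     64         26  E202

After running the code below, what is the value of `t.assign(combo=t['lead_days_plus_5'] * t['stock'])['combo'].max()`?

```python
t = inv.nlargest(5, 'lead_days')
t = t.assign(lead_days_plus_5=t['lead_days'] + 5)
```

take 5 rows with largest lead_days:
    stock  lead_days   sku
1     191         30  A201
2     395         29  A201
4      46         28  E202
5     182         26  A201
14     64         26  E202
add column lead_days_plus_5 = t['lead_days'] + 5:
    stock  lead_days   sku  lead_days_plus_5
1     191         30  A201                35
2     395         29  A201                34
4      46         28  E202                33
5     182         26  A201                31
14     64         26  E202                31
add column combo = t['lead_days_plus_5'] * t['stock']:
    stock  lead_days   sku  lead_days_plus_5  combo
1     191         30  A201                35   6685
2     395         29  A201                34  13430
4      46         28  E202                33   1518
5     182         26  A201                31   5642
14     64         26  E202                31   1984
Finally, max of column 'combo' = 13430.

13430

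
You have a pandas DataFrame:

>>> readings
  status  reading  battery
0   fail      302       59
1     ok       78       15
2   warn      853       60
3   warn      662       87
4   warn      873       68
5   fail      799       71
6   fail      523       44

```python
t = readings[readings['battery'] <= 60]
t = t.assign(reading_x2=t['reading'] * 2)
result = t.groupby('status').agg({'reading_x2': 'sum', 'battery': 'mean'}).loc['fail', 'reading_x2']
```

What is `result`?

1650

filter rows where battery <= 60:
  status  reading  battery
0   fail      302       59
1     ok       78       15
2   warn      853       60
6   fail      523       44
add column reading_x2 = t['reading'] * 2:
  status  reading  battery  reading_x2
0   fail      302       59         604
1     ok       78       15         156
2   warn      853       60        1706
6   fail      523       44        1046
group by status: sum(reading_x2), mean(battery):
        reading_x2  battery
status                     
fail          1650     51.5
ok             156     15.0
warn          1706     60.0
value at row 'fail', column 'reading_x2' → 1650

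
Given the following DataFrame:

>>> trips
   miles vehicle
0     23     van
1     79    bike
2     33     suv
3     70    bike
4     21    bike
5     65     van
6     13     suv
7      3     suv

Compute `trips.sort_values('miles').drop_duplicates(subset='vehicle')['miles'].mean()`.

15.6666666667

sort by miles:
   miles vehicle
7      3     suv
6     13     suv
4     21    bike
0     23     van
2     33     suv
5     65     van
3     70    bike
1     79    bike
drop duplicate vehicle (keep=first):
   miles vehicle
7      3     suv
4     21    bike
0     23     van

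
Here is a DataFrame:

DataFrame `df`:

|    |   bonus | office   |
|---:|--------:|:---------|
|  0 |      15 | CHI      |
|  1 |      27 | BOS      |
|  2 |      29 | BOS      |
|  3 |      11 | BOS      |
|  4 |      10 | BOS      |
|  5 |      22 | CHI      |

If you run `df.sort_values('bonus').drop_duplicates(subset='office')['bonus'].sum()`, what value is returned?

25

sort by bonus:
   bonus office
4     10    BOS
3     11    BOS
0     15    CHI
5     22    CHI
1     27    BOS
2     29    BOS
drop duplicate office (keep=first):
   bonus office
4     10    BOS
0     15    CHI
Then the sum of column 'bonus': 25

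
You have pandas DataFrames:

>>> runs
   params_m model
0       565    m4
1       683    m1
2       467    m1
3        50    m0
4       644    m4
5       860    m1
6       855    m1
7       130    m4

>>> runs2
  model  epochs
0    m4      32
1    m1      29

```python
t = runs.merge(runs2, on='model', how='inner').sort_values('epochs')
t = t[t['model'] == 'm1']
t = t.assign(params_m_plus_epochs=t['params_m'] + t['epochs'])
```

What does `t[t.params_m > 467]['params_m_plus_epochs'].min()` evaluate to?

712

merge on 'model' (how='inner') → 7 rows:
   params_m model  epochs
0       565    m4      32
1       683    m1      29
2       467    m1      29
3       644    m4      32
4       860    m1      29
5       855    m1      29
6       130    m4      32
sort by epochs:
   params_m model  epochs
1       683    m1      29
2       467    m1      29
4       860    m1      29
5       855    m1      29
0       565    m4      32
3       644    m4      32
6       130    m4      32
filter rows where model == 'm1':
   params_m model  epochs
1       683    m1      29
2       467    m1      29
4       860    m1      29
5       855    m1      29
add column params_m_plus_epochs = t['params_m'] + t['epochs']:
   params_m model  epochs  params_m_plus_epochs
1       683    m1      29                   712
2       467    m1      29                   496
4       860    m1      29                   889
5       855    m1      29                   884
filter rows where params_m > 467:
   params_m model  epochs  params_m_plus_epochs
1       683    m1      29                   712
4       860    m1      29                   889
5       855    m1      29                   884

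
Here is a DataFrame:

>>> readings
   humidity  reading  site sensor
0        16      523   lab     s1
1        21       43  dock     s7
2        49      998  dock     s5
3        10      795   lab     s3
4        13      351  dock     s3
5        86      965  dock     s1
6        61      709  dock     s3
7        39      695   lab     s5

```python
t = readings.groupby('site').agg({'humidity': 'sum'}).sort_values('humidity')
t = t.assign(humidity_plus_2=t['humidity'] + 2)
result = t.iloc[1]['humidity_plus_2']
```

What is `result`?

232

group by site, sum of humidity:
      humidity
site          
dock       230
lab         65
sort by humidity:
      humidity
site          
lab         65
dock       230
add column humidity_plus_2 = t['humidity'] + 2:
      humidity  humidity_plus_2
site                           
lab         65               67
dock       230              232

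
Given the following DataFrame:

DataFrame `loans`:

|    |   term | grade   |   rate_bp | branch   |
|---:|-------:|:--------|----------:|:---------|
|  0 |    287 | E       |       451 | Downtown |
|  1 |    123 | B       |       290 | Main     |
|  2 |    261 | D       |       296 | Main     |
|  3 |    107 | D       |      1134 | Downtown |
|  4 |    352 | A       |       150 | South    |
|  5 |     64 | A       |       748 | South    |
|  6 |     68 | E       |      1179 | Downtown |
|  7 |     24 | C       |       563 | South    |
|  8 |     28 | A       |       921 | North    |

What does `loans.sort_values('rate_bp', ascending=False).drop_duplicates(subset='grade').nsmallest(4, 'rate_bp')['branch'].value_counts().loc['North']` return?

1

sort by rate_bp descending:
   term grade  rate_bp    branch
6    68     E     1179  Downtown
3   107     D     1134  Downtown
8    28     A      921     North
5    64     A      748     South
7    24     C      563     South
0   287     E      451  Downtown
2   261     D      296      Main
1   123     B      290      Main
4   352     A      150     South
drop duplicate grade (keep=first):
   term grade  rate_bp    branch
6    68     E     1179  Downtown
3   107     D     1134  Downtown
8    28     A      921     North
7    24     C      563     South
1   123     B      290      Main
take 4 rows with smallest rate_bp:
   term grade  rate_bp    branch
1   123     B      290      Main
7    24     C      563     South
8    28     A      921     North
3   107     D     1134  Downtown
value_counts of branch:
branch
Main        1
South       1
North       1
Downtown    1
Name: count, dtype: int64
Hence 1.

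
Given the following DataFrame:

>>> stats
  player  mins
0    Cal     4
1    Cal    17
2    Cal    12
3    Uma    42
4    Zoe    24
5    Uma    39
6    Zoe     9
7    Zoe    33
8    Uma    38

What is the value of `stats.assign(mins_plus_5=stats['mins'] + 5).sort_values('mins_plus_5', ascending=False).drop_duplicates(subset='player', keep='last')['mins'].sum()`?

51

add column mins_plus_5 = stats['mins'] + 5:
  player  mins  mins_plus_5
0    Cal     4            9
1    Cal    17           22
2    Cal    12           17
3    Uma    42           47
4    Zoe    24           29
5    Uma    39           44
6    Zoe     9           14
7    Zoe    33           38
8    Uma    38           43
sort by mins_plus_5 descending:
  player  mins  mins_plus_5
3    Uma    42           47
5    Uma    39           44
8    Uma    38           43
7    Zoe    33           38
4    Zoe    24           29
1    Cal    17           22
2    Cal    12           17
6    Zoe     9           14
0    Cal     4            9
drop duplicate player (keep=last):
  player  mins  mins_plus_5
8    Uma    38           43
6    Zoe     9           14
0    Cal     4            9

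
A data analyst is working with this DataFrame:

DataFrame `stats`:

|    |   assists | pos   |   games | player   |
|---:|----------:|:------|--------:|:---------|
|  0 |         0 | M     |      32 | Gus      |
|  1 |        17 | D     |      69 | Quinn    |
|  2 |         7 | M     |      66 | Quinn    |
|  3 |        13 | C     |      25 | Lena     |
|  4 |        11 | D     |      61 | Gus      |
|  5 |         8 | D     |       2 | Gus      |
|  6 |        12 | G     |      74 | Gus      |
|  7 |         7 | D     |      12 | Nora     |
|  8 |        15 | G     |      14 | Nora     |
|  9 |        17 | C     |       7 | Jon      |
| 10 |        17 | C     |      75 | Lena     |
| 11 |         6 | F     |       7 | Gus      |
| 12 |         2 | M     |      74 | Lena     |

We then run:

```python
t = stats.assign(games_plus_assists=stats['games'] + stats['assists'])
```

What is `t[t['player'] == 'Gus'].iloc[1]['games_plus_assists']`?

add column games_plus_assists = stats['games'] + stats['assists']:
    assists pos  games player  games_plus_assists
0         0   M     32    Gus                  32
1        17   D     69  Quinn                  86
2         7   M     66  Quinn                  73
3        13   C     25   Lena                  38
4        11   D     61    Gus                  72
5         8   D      2    Gus                  10
6        12   G     74    Gus                  86
7         7   D     12   Nora                  19
8        15   G     14   Nora                  29
9        17   C      7    Jon                  24
10       17   C     75   Lena                  92
11        6   F      7    Gus                  13
12        2   M     74   Lena                  76
filter rows where player == 'Gus':
    assists pos  games player  games_plus_assists
0         0   M     32    Gus                  32
4        11   D     61    Gus                  72
5         8   D      2    Gus                  10
6        12   G     74    Gus                  86
11        6   F      7    Gus                  13
Then the value at position 1, column 'games_plus_assists': 72

72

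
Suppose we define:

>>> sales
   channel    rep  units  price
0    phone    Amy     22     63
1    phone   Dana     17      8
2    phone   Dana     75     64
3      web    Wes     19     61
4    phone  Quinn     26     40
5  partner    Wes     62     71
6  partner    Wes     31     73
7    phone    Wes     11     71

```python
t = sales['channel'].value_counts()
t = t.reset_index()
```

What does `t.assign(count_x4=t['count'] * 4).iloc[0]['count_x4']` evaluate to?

20

value_counts of channel:
channel
phone      5
partner    2
web        1
Name: count, dtype: int64
reset_index():
   channel  count
0    phone      5
1  partner      2
2      web      1
add column count_x4 = t['count'] * 4:
   channel  count  count_x4
0    phone      5        20
1  partner      2         8
2      web      1         4
Finally, value at position 0, column 'count_x4' = 20.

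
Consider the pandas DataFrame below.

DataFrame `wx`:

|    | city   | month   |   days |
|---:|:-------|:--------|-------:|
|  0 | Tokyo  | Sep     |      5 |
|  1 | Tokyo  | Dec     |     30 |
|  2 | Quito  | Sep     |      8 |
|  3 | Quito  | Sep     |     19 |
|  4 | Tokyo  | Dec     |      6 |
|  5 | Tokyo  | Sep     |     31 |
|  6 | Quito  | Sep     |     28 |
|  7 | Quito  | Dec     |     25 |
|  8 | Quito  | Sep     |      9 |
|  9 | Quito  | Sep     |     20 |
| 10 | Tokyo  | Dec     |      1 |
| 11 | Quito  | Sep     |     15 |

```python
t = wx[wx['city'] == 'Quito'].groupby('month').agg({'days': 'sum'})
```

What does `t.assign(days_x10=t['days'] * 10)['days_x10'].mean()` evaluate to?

filter rows where city == 'Quito':
     city month  days
2   Quito   Sep     8
3   Quito   Sep    19
6   Quito   Sep    28
7   Quito   Dec    25
8   Quito   Sep     9
9   Quito   Sep    20
11  Quito   Sep    15
group by month, sum of days:
       days
month      
Dec      25
Sep      99
add column days_x10 = t['days'] * 10:
       days  days_x10
month                
Dec      25       250
Sep      99       990
So mean() = 620.0.

620.0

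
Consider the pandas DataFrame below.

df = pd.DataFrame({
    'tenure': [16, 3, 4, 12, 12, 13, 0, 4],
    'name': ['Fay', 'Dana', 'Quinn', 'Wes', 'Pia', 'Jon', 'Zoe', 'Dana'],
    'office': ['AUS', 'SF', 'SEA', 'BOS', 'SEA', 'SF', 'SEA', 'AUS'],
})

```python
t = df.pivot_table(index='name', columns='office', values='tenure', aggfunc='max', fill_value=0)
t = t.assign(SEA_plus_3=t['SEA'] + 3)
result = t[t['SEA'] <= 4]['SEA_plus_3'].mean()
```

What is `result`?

3.66666666667

pivot: rows=name, cols=office, max(tenure):
office  AUS  BOS  SEA  SF
name                     
Dana      4    0    0   3
Fay      16    0    0   0
Jon       0    0    0  13
Pia       0    0   12   0
Quinn     0    0    4   0
Wes       0   12    0   0
Zoe       0    0    0   0
add column SEA_plus_3 = t['SEA'] + 3:
office  AUS  BOS  SEA  SF  SEA_plus_3
name                                 
Dana      4    0    0   3           3
Fay      16    0    0   0           3
Jon       0    0    0  13           3
Pia       0    0   12   0          15
Quinn     0    0    4   0           7
Wes       0   12    0   0           3
Zoe       0    0    0   0           3
filter rows where SEA <= 4:
office  AUS  BOS  SEA  SF  SEA_plus_3
name                                 
Dana      4    0    0   3           3
Fay      16    0    0   0           3
Jon       0    0    0  13           3
Quinn     0    0    4   0           7
Wes       0   12    0   0           3
Zoe       0    0    0   0           3
Then the mean of column 'SEA_plus_3': 3.66666666667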